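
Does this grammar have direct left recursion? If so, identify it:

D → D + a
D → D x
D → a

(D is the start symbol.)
Yes, D is left-recursive

D → D + a: LEFT RECURSIVE (starts with D)
D → D x: LEFT RECURSIVE (starts with D)
D → a: starts with a

The grammar has direct left recursion on: D.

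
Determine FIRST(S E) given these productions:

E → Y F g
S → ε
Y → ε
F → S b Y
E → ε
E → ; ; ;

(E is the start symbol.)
FIRST sets of the non-terminals involved (from the grammar, by fixed-point iteration):
  FIRST(S) = { ε }
  FIRST(E) = { ';', 'b', ε }

To compute FIRST(S E), process the symbols left to right:
Symbol S is a non-terminal. Add FIRST(S) \ {ε} = { }
S is nullable (ε ∈ FIRST(S)), continue to the next symbol.
Symbol E is a non-terminal. Add FIRST(E) \ {ε} = { ';', 'b' }
E is nullable (ε ∈ FIRST(E)), continue to the next symbol.
All symbols are nullable, so ε is in the result.
FIRST(S E) = { ';', 'b', ε }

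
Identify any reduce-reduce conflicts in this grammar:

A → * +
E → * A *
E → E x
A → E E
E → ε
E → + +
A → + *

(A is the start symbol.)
No reduce-reduce conflicts

A reduce-reduce conflict occurs when an LR(0) state has two complete items [A → α .] and [B → β .] — both call for a reduction, and with no lookahead the parser cannot choose between them.

Augment with A' → A and build the canonical LR(0) collection (I0 = CLOSURE({[A' → . A]}), then GOTO on every symbol after a dot until no new states appear). It has 14 states:
  I0: { [A → . * +], [A → . + *], [A → . E E], [A' → . A], [E → . * A *], [E → . + +], [E → . E x], [E → .] }  — shift, reduce
  I1: { [A → * . +], [A → . * +], [A → . + *], [A → . E E], [E → * . A *], [E → . * A *], [E → . + +], [E → . E x], [E → .] }  — shift, reduce
  I2: { [A → + . *], [E → + . +] }  — shift
  I3: { [A' → A .] }  — accept
  I4: { [A → E . E], [E → . * A *], [E → . + +], [E → . E x], [E → .], [E → E . x] }  — shift, reduce
  I5: { [A → . * +], [A → . + *], [A → . E E], [E → * . A *], [E → . * A *], [E → . + +], [E → . E x], [E → .] }  — shift, reduce
  I6: { [E → + . +] }  — shift
  I7: { [A → E E .], [E → E . x] }  — shift, reduce
  I8: { [E → E x .] }  — reduce
  I9: { [E → + + .] }  — reduce
  I10: { [E → * A . *] }  — shift
  I11: { [E → * A * .] }  — reduce
  I12: { [A → + * .] }  — reduce
  I13: { [A → * + .], [A → + . *], [E → + . +] }  — shift, reduce

No state contains more than one complete item.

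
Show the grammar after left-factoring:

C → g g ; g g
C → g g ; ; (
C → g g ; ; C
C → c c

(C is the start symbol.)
Left-factoring transforms A → αβ₁ | αβ₂ into A → αA' and A' → β₁ | β₂
(α is the longest common prefix among the alternatives). Repeat until
no nonterminal has two alternatives with a common prefix.

Round 1: C has alternatives sharing prefix 'g g ;'. Introduce C': C → g g ; C'
  Add: C' → g g
  Add: C' → ; (
  Add: C' → ; C

Round 2: C' has alternatives sharing prefix ';'. Introduce C'': C' → ; C''
  Add: C'' → (
  Add: C'' → C

No remaining common prefixes — done.

Resulting grammar:
C → g g ; C'
C' → g g
C' → ; C''
C'' → (
C'' → C
C → c c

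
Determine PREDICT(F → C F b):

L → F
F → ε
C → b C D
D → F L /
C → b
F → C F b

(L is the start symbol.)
PREDICT(F → C F b) = (FIRST(RHS) \ {ε}) ∪ (FOLLOW(F) if ε ∈ FIRST(RHS), i.e. RHS ⇒* ε)
FIRST(C) = { 'b' }
FIRST(C F b) = { 'b' }
ε ∉ FIRST(C F b), so FOLLOW(F) is not added.
PREDICT(F → C F b) = { 'b' }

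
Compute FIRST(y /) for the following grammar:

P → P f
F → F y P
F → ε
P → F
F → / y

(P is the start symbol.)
To compute FIRST(y /), process the symbols left to right:
Symbol y is a terminal. Add 'y' and stop.
FIRST(y /) = { 'y' }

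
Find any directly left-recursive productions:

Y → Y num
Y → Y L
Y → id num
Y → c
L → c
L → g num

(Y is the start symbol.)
Yes, Y is left-recursive

Direct left recursion occurs when N → N α for some non-terminal N (the right-hand side begins with the left-hand side itself).

Y → Y num: LEFT RECURSIVE (starts with Y)
Y → Y L: LEFT RECURSIVE (starts with Y)
Y → id num: starts with id
Y → c: starts with c
L → c: starts with c
L → g num: starts with g

The grammar has direct left recursion on: Y.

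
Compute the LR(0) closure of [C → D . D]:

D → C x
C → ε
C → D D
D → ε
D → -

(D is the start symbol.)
{ [C → . D D], [C → .], [C → D . D], [D → . -], [D → . C x], [D → .] }

To compute CLOSURE, for each item [A → α.Bβ] where B is a non-terminal, add [B → .γ] for all productions B → γ; repeat for the newly added items until nothing changes.

Start with: [C → D . D]
  [C → D . D] has the dot before D: add [D → . C x], [D → .], [D → . -]
  [D → . C x] has the dot before C: add [C → .], [C → . D D]
No further items can be added.

CLOSURE = { [C → . D D], [C → .], [C → D . D], [D → . -], [D → . C x], [D → .] }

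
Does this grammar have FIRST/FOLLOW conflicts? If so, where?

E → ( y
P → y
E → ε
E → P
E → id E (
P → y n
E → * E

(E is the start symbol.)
Yes. E → '(' y with FOLLOW(E) on { '(' }

Nullable non-terminals: E.
FIRST sets used below: FIRST(P) = { 'y' }

E: nullable alternative(s) E → ε; FOLLOW(E) = { $, '(' }
  E → ( y: FIRST \ {ε} = { '(' } — overlaps FOLLOW(E) on { '(' }: CONFLICT
  E → ε: FIRST \ {ε} = { } — this is the only nullable alternative, skip
  E → P: FIRST \ {ε} = { 'y' } — disjoint from FOLLOW(E)
  E → id E (: FIRST \ {ε} = { 'id' } — disjoint from FOLLOW(E)
  E → * E: FIRST \ {ε} = { '*' } — disjoint from FOLLOW(E)

P has no nullable alternative, so no FIRST/FOLLOW check is needed there.

So the grammar has 1 FIRST/FOLLOW conflict (marked CONFLICT above).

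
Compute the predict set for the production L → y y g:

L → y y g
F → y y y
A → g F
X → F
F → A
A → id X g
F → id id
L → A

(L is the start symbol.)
{ 'y' }

PREDICT(L → y y g) = (FIRST(RHS) \ {ε}) ∪ (FOLLOW(L) if ε ∈ FIRST(RHS), i.e. RHS ⇒* ε)
FIRST(y y g) = { 'y' }
ε ∉ FIRST(y y g), so FOLLOW(L) is not added.
PREDICT(L → y y g) = { 'y' }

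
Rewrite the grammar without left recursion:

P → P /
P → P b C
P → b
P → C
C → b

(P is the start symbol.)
P is directly left-recursive. The standard transformation for
  A → A α₁ | ... | A α_m | β₁ | ... | β_n
is
  A  → β₁ A' | ... | β_n A'
  A' → α₁ A' | ... | α_m A' | ε

P → b becomes P → b P'
P → C becomes P → C P'
P → P / becomes P' → / P'
P → P b C becomes P' → b C P'
Add P' → ε

Productions for other non-terminals are unchanged:
  C → b

Resulting grammar:
P → b P'
P → C P'
P' → / P'
P' → b C P'
P' → ε
C → b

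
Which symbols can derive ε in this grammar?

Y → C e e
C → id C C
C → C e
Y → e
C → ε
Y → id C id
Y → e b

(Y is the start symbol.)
A non-terminal is nullable if it can derive ε (the empty string): either it has an ε-production, or it has a production whose right-hand side consists entirely of nullable non-terminals.

ε-productions: C → ε
So C is immediately nullable.
No further non-terminal can be added: every production for the remaining non-terminals contains a terminal or a non-nullable non-terminal.
Nullable = { 'C' }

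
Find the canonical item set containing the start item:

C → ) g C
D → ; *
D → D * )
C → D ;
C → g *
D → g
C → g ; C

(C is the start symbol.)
First, augment the grammar with C' → C
I₀ = CLOSURE({ [C' → . C] }):
  [C' → . C] has the dot before C: add [C → . ) g C], [C → . D ;], [C → . g *], [C → . g ; C]
  [C → . D ;] has the dot before D: add [D → . ; *], [D → . D * )], [D → . g]
No further items can be added.

I₀ = { [C → . ) g C], [C → . D ;], [C → . g *], [C → . g ; C], [C' → . C], [D → . ; *], [D → . D * )], [D → . g] }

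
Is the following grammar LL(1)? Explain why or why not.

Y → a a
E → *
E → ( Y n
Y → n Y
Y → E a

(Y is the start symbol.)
Yes, the grammar is LL(1).

A grammar is LL(1) if for each non-terminal N with multiple productions, the predict sets of those productions are pairwise disjoint, where PREDICT(N → α) = (FIRST(α) \ {ε}) ∪ (FOLLOW(N) if α ⇒* ε).

Relevant sets:
  FIRST(E) = { '(', '*' }

For Y:
  PREDICT(Y → a a) = { 'a' }
  PREDICT(Y → n Y) = { 'n' }
  PREDICT(Y → E a) = { '(', '*' }
For E:
  PREDICT(E → '*') = { '*' }
  PREDICT(E → '(' Y n) = { '(' }

All predict sets are disjoint. The grammar IS LL(1).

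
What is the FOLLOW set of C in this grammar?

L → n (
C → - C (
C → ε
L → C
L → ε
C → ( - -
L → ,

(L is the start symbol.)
To compute FOLLOW(C), find every occurrence of C on a right-hand side N → α C β: add FIRST(β) \ {ε}, and if β is empty or nullable also add FOLLOW(N). Iterate to a fixed point.

In C → - C (: C is followed by '(', add FIRST('(') \ {ε} = { '(' }
In L → C: C is at the end, add FOLLOW(L)

The FOLLOW sets referred to above (computed the same way, to a fixed point):
  FOLLOW(L) = { $ }

Taking the union: FOLLOW(C) = { $, '(' }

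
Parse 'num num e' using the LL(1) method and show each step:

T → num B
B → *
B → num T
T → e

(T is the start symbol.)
LL(1) parsing maintains a stack (initially the start symbol over $) and the input. At each step: if the stack top is a terminal, match it against the current input token; if it is a non-terminal N, replace it with the RHS of M[N, lookahead] (the unique production whose predict set contains the lookahead).

Stack is shown with the top on the left.

Stack    Input        Action
----------------------------
T $      num num e $  output T → num B
num B $  num num e $  match 'num'
B $      num e $      output B → num T
num T $  num e $      match 'num'
T $      e $          output T → e
e $      e $          match 'e'
$        $            accept

The string is accepted.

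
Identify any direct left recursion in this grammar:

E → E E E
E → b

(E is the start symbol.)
Direct left recursion occurs when N → N α for some non-terminal N (the right-hand side begins with the left-hand side itself).

E → E E E: LEFT RECURSIVE (starts with E)
E → b: starts with b

The grammar has direct left recursion on: E.

Answer: Yes, E is left-recursive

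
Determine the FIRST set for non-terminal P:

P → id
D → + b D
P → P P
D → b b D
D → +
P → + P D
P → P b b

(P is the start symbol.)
{ '+', 'id' }

From P → id:
  - id is a terminal: add 'id' and stop
From P → P P:
  - P is the symbol being defined: contributes nothing new
    P is not nullable, so stop
From P → + P D:
  - '+' is a terminal: add '+' and stop
From P → P b b:
  - P is the symbol being defined: contributes nothing new
    P is not nullable, so stop

Collecting: FIRST(P) = { '+', 'id' }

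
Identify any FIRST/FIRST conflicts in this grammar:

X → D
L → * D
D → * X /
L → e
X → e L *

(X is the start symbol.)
A FIRST/FIRST conflict occurs when two productions N → α and N → β for the same non-terminal have FIRST(α) ∩ FIRST(β) ≠ ∅ (with ε ∈ FIRST of a nullable right-hand side, so two nullable alternatives also conflict).

FIRST sets of the non-terminals at (or reachable through a nullable prefix from) the front of some alternative:
  FIRST(D) = { '*' }

Productions for X:
  X → D: FIRST = { '*' }
  X → e L *: FIRST = { 'e' }
Productions for L:
  L → * D: FIRST = { '*' }
  L → e: FIRST = { 'e' }
D has only one production, so no FIRST/FIRST conflict is possible there.

All alternatives of each non-terminal have pairwise disjoint FIRST sets.

Answer: No FIRST/FIRST conflicts.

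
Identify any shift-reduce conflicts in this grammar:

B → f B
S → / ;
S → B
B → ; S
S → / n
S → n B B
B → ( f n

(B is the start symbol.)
A shift-reduce conflict occurs when an LR(0) state has both:
  - a complete (reduce) item [A → α .] (dot at the end), and
  - a shift item [B → β . c γ] (dot before a terminal).

Augment with B' → B and build the canonical LR(0) collection (I0 = CLOSURE({[B' → . B]}), then GOTO on every symbol after a dot until no new states appear). It has 16 states:
  I0: { [B → . ( f n], [B → . ; S], [B → . f B], [B' → . B] }  — shift
  I1: { [B → ( . f n] }  — shift
  I2: { [B → . ( f n], [B → . ; S], [B → . f B], [B → ; . S], [S → . / ;], [S → . / n], [S → . B], [S → . n B B] }  — shift
  I3: { [B' → B .] }  — accept
  I4: { [B → . ( f n], [B → . ; S], [B → . f B], [B → f . B] }  — shift
  I5: { [B → f B .] }  — reduce
  I6: { [S → / . ;], [S → / . n] }  — shift
  I7: { [S → B .] }  — reduce
  I8: { [B → ; S .] }  — reduce
  I9: { [B → . ( f n], [B → . ; S], [B → . f B], [S → n . B B] }  — shift
  I10: { [B → . ( f n], [B → . ; S], [B → . f B], [S → n B . B] }  — shift
  I11: { [S → n B B .] }  — reduce
  I12: { [S → / ; .] }  — reduce
  I13: { [S → / n .] }  — reduce
  I14: { [B → ( f . n] }  — shift
  I15: { [B → ( f n .] }  — reduce

No state contains both a complete item and a shift item.

Answer: No shift-reduce conflicts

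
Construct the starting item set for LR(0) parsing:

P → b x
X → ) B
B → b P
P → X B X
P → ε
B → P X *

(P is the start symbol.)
{ [P → . X B X], [P → . b x], [P → .], [P' → . P], [X → . ) B] }

First, augment the grammar with P' → P
I₀ = CLOSURE({ [P' → . P] }):
  [P' → . P] has the dot before P: add [P → . b x], [P → . X B X], [P → .]
  [P → . X B X] has the dot before X: add [X → . ) B]
No further items can be added.

I₀ = { [P → . X B X], [P → . b x], [P → .], [P' → . P], [X → . ) B] }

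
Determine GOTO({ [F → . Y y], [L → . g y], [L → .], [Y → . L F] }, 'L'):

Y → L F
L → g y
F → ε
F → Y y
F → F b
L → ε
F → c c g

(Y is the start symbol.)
{ [F → . F b], [F → . Y y], [F → . c c g], [F → .], [L → . g y], [L → .], [Y → . L F], [Y → L . F] }

GOTO(I, 'L') = CLOSURE({ [A → αX.β] : [A → α.Xβ] ∈ I, X = 'L' })

Items with dot before 'L', with the dot advanced:
  [Y → . L F] → [Y → L . F]
Closure of the advanced items:
  [Y → L . F] has the dot before F: add [F → .], [F → . Y y], [F → . F b], [F → . c c g]
  [F → . Y y] has the dot before Y: add [Y → . L F]
  [Y → . L F] has the dot before L: add [L → . g y], [L → .]

GOTO = { [F → . F b], [F → . Y y], [F → . c c g], [F → .], [L → . g y], [L → .], [Y → . L F], [Y → L . F] }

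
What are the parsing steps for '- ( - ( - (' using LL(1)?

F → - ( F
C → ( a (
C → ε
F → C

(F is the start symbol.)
LL(1) parsing maintains a stack (initially the start symbol over $) and the input. At each step: if the stack top is a terminal, match it against the current input token; if it is a non-terminal N, replace it with the RHS of M[N, lookahead] (the unique production whose predict set contains the lookahead).

Stack is shown with the top on the left.

Stack    Input          Action
------------------------------
F $      - ( - ( - ( $  output F → - ( F
- ( F $  - ( - ( - ( $  match '-'
( F $    ( - ( - ( $    match '('
F $      - ( - ( $      output F → - ( F
- ( F $  - ( - ( $      match '-'
( F $    ( - ( $        match '('
F $      - ( $          output F → - ( F
- ( F $  - ( $          match '-'
( F $    ( $            match '('
F $      $              output F → C
C $      $              output C → ε
$        $              accept

The string is accepted.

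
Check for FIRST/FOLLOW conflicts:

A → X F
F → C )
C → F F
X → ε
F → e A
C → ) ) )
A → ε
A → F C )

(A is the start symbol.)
Yes. A → X F with FOLLOW(A) on { ')', 'e' }; A → F C ')' with FOLLOW(A) on { ')', 'e' }

A FIRST/FOLLOW conflict occurs when a non-terminal N has a nullable alternative N → β (β ⇒* ε) and another alternative N → α with FIRST(α) ∩ FOLLOW(N) ≠ ∅: on such a lookahead the parser cannot decide between expanding α and letting N vanish via β.

Nullable non-terminals: A, X.
FIRST sets used below: FIRST(X) = { ε }, FIRST(F) = { ')', 'e' }

A: nullable alternative(s) A → ε; FOLLOW(A) = { $, ')', 'e' }
  A → X F: FIRST \ {ε} = { ')', 'e' } — overlaps FOLLOW(A) on { ')', 'e' }: CONFLICT
  A → ε: FIRST \ {ε} = { } — this is the only nullable alternative, skip
  A → F C ): FIRST \ {ε} = { ')', 'e' } — overlaps FOLLOW(A) on { ')', 'e' }: CONFLICT
X has a nullable alternative but only one production, so nothing to check.

C, F have no nullable alternative, so no FIRST/FOLLOW check is needed there.

So the grammar has 2 FIRST/FOLLOW conflicts (marked CONFLICT above).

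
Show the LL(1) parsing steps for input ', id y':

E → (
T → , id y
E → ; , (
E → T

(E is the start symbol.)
LL(1) parsing maintains a stack (initially the start symbol over $) and the input. At each step: if the stack top is a terminal, match it against the current input token; if it is a non-terminal N, replace it with the RHS of M[N, lookahead] (the unique production whose predict set contains the lookahead).

Stack is shown with the top on the left.

Stack     Input     Action
--------------------------
E $       , id y $  output E → T
T $       , id y $  output T → , id y
, id y $  , id y $  match ','
id y $    id y $    match 'id'
y $       y $       match 'y'
$         $         accept

The string is accepted.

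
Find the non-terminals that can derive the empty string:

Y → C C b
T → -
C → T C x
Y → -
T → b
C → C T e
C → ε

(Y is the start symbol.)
{ 'C' }

ε-productions: C → ε
So C is immediately nullable.
No further non-terminal can be added: every production for the remaining non-terminals contains a terminal or a non-nullable non-terminal.
Nullable = { 'C' }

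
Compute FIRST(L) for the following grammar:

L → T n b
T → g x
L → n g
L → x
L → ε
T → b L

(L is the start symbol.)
To compute FIRST(L), examine every production with L on the left-hand side, reading each right-hand side left to right until a non-nullable symbol is reached.

FIRST sets of the other non-terminals involved (by the same procedure, iterated to a fixed point):
  FIRST(T) = { 'b', 'g' }

From L → T n b:
  - T is a non-terminal: add FIRST(T) \ {ε} = { 'b', 'g' }
    T is not nullable, so stop
From L → n g:
  - n is a terminal: add 'n' and stop
From L → x:
  - x is a terminal: add 'x' and stop
From L → ε:
  - ε-production, so ε ∈ FIRST(L)

Collecting: FIRST(L) = { 'b', 'g', 'n', 'x', ε }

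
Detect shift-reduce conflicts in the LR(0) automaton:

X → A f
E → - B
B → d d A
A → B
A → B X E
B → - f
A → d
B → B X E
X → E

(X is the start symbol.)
A shift-reduce conflict occurs when an LR(0) state has both:
  - a complete (reduce) item [A → α .] (dot at the end), and
  - a shift item [B → β . c γ] (dot before a terminal).

Augment with X' → X and build the canonical LR(0) collection (I0 = CLOSURE({[X' → . X]}), then GOTO on every symbol after a dot until no new states appear). It has 19 states:
  I0: { [A → . B X E], [A → . B], [A → . d], [B → . - f], [B → . B X E], [B → . d d A], [E → . - B], [X → . A f], [X → . E], [X' → . X] }  — shift
  I1: { [B → - . f], [B → . - f], [B → . B X E], [B → . d d A], [E → - . B] }  — shift
  I2: { [X → A . f] }  — shift
  I3: { [A → . B X E], [A → . B], [A → . d], [A → B . X E], [A → B .], [B → . - f], [B → . B X E], [B → . d d A], [B → B . X E], [E → . - B], [X → . A f], [X → . E] }  — shift, reduce
  I4: { [X → E .] }  — reduce
  I5: { [X' → X .] }  — accept
  I6: { [A → d .], [B → d . d A] }  — shift, reduce
  I7: { [A → . B X E], [A → . B], [A → . d], [B → . - f], [B → . B X E], [B → . d d A], [B → d d . A] }  — shift
  I8: { [B → - . f] }  — shift
  I9: { [B → d d A .] }  — reduce
  I10: { [B → - f .] }  — reduce
  I11: { [A → B X . E], [B → B X . E], [E → . - B] }  — shift
  I12: { [B → . - f], [B → . B X E], [B → . d d A], [E → - . B] }  — shift
  I13: { [A → B X E .], [B → B X E .] }  — 2 reduces
  I14: { [A → . B X E], [A → . B], [A → . d], [B → . - f], [B → . B X E], [B → . d d A], [B → B . X E], [E → - B .], [E → . - B], [X → . A f], [X → . E] }  — shift, reduce
  I15: { [B → d . d A] }  — shift
  I16: { [B → B X . E], [E → . - B] }  — shift
  I17: { [B → B X E .] }  — reduce
  I18: { [X → A f .] }  — reduce

I3 contains reduce item [A → B .] and shift items [A → . d], [B → . - f], [B → . d d A], [E → . - B] — shift-reduce conflict.
I6 contains reduce item [A → d .] and shift item [B → d . d A] — shift-reduce conflict.
I14 contains reduce item [E → - B .] and shift items [A → . d], [B → . - f], [B → . d d A], [E → . - B] — shift-reduce conflict.

Answer: Yes — I3: [A → B .] vs [A → . d]; I6: [A → d .] vs [B → d . d A]; I14: [E → - B .] vs [A → . d]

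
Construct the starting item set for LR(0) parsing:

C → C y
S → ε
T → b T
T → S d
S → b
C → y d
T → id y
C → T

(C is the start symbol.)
{ [C → . C y], [C → . T], [C → . y d], [C' → . C], [S → . b], [S → .], [T → . S d], [T → . b T], [T → . id y] }

First, augment the grammar with C' → C
I₀ = CLOSURE({ [C' → . C] }):
  [C' → . C] has the dot before C: add [C → . C y], [C → . y d], [C → . T]
  [C → . T] has the dot before T: add [T → . b T], [T → . S d], [T → . id y]
  [T → . S d] has the dot before S: add [S → .], [S → . b]
No further items can be added.

I₀ = { [C → . C y], [C → . T], [C → . y d], [C' → . C], [S → . b], [S → .], [T → . S d], [T → . b T], [T → . id y] }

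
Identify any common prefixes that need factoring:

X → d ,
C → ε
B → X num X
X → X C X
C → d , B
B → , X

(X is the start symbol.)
Left-factoring is needed when two productions for the same non-terminal
share a common prefix on the right-hand side.

Productions for X:
  X → d ,
  X → X C X
Productions for C:
  C → ε
  C → d , B
Productions for B:
  B → X num X
  B → , X

No common prefixes found.

Answer: No, left-factoring is not needed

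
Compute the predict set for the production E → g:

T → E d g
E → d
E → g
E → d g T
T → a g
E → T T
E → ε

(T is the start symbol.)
PREDICT(E → g) = (FIRST(RHS) \ {ε}) ∪ (FOLLOW(E) if ε ∈ FIRST(RHS), i.e. RHS ⇒* ε)
FIRST(g) = { 'g' }
ε ∉ FIRST(g), so FOLLOW(E) is not added.
PREDICT(E → g) = { 'g' }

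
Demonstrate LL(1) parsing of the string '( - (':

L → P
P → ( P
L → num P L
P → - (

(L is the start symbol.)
LL(1) parsing maintains a stack (initially the start symbol over $) and the input. At each step: if the stack top is a terminal, match it against the current input token; if it is a non-terminal N, replace it with the RHS of M[N, lookahead] (the unique production whose predict set contains the lookahead).

Stack is shown with the top on the left.

Stack  Input    Action
----------------------
L $    ( - ( $  output L → P
P $    ( - ( $  output P → ( P
( P $  ( - ( $  match '('
P $    - ( $    output P → - (
- ( $  - ( $    match '-'
( $    ( $      match '('
$      $        accept

The string is accepted.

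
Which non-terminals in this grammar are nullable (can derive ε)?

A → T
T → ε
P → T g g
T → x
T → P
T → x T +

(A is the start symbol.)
{ 'A', 'T' }

ε-productions: T → ε
So T is immediately nullable.
A → T: every symbol on the right is nullable, so A is nullable too.
No further non-terminal can be added: every production for the remaining non-terminals contains a terminal or a non-nullable non-terminal.
Nullable = { 'A', 'T' }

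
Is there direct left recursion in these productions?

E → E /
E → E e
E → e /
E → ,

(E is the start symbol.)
Yes, E is left-recursive

Direct left recursion occurs when N → N α for some non-terminal N (the right-hand side begins with the left-hand side itself).

E → E /: LEFT RECURSIVE (starts with E)
E → E e: LEFT RECURSIVE (starts with E)
E → e /: starts with e
E → ,: starts with ','

The grammar has direct left recursion on: E.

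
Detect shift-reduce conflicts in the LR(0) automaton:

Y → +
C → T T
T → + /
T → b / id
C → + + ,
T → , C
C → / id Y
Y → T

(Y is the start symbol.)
A shift-reduce conflict occurs when an LR(0) state has both:
  - a complete (reduce) item [A → α .] (dot at the end), and
  - a shift item [B → β . c γ] (dot before a terminal).

Augment with Y' → Y and build the canonical LR(0) collection (I0 = CLOSURE({[Y' → . Y]}), then GOTO on every symbol after a dot until no new states appear). It has 19 states:
  I0: { [T → . + /], [T → . , C], [T → . b / id], [Y → . +], [Y → . T], [Y' → . Y] }  — shift
  I1: { [T → + . /], [Y → + .] }  — shift, reduce
  I2: { [C → . + + ,], [C → . / id Y], [C → . T T], [T → , . C], [T → . + /], [T → . , C], [T → . b / id] }  — shift
  I3: { [Y → T .] }  — reduce
  I4: { [Y' → Y .] }  — accept
  I5: { [T → b . / id] }  — shift
  I6: { [T → b / . id] }  — shift
  I7: { [T → b / id .] }  — reduce
  I8: { [C → + . + ,], [T → + . /] }  — shift
  I9: { [C → / . id Y] }  — shift
  I10: { [T → , C .] }  — reduce
  I11: { [C → T . T], [T → . + /], [T → . , C], [T → . b / id] }  — shift
  I12: { [T → + . /] }  — shift
  I13: { [C → T T .] }  — reduce
  I14: { [T → + / .] }  — reduce
  I15: { [C → / id . Y], [T → . + /], [T → . , C], [T → . b / id], [Y → . +], [Y → . T] }  — shift
  I16: { [C → / id Y .] }  — reduce
  I17: { [C → + + . ,] }  — shift
  I18: { [C → + + , .] }  — reduce

I1 contains reduce item [Y → + .] and shift item [T → + . /] — shift-reduce conflict.

Answer: Yes — I1: [Y → + .] vs [T → + . /]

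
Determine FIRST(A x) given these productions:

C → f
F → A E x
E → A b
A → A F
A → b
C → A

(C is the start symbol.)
FIRST sets of the non-terminals involved (from the grammar, by fixed-point iteration):
  FIRST(A) = { 'b' }

To compute FIRST(A x), process the symbols left to right:
Symbol A is a non-terminal. Add FIRST(A) \ {ε} = { 'b' }
A is not nullable (ε ∉ FIRST(A)), so stop here.
FIRST(A x) = { 'b' }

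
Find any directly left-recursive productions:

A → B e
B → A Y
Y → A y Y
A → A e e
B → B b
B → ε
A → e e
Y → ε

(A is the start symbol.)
Direct left recursion occurs when N → N α for some non-terminal N (the right-hand side begins with the left-hand side itself).

A → B e: starts with B
B → A Y: starts with A
Y → A y Y: starts with A
A → A e e: LEFT RECURSIVE (starts with A)
B → B b: LEFT RECURSIVE (starts with B)
B → ε: starts with ε
A → e e: starts with e
Y → ε: starts with ε

The grammar has direct left recursion on: A, B.

Answer: Yes, A, B are left-recursive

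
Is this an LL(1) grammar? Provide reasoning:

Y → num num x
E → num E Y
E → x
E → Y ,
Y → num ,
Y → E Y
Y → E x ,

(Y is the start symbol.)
A grammar is LL(1) if for each non-terminal N with multiple productions, the predict sets of those productions are pairwise disjoint, where PREDICT(N → α) = (FIRST(α) \ {ε}) ∪ (FOLLOW(N) if α ⇒* ε).

Relevant sets:
  FIRST(E) = { 'num', 'x' }
  FIRST(Y) = { 'num', 'x' }

For Y:
  PREDICT(Y → num num x) = { 'num' }
  PREDICT(Y → num ',') = { 'num' }
  PREDICT(Y → E Y) = { 'num', 'x' }
  PREDICT(Y → E x ',') = { 'num', 'x' }
For E:
  PREDICT(E → num E Y) = { 'num' }
  PREDICT(E → x) = { 'x' }
  PREDICT(E → Y ',') = { 'num', 'x' }

Conflict found: Predict set conflict for Y: { 'num' }
The grammar is NOT LL(1).

Answer: No. Predict set conflict for Y: { 'num' }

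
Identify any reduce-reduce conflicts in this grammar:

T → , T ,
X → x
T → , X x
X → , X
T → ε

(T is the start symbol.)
A reduce-reduce conflict occurs when an LR(0) state has two complete items [A → α .] and [B → β .] — both call for a reduction, and with no lookahead the parser cannot choose between them.

Augment with T' → T and build the canonical LR(0) collection (I0 = CLOSURE({[T' → . T]}), then GOTO on every symbol after a dot until no new states appear). It has 10 states:
  I0: { [T → . , T ,], [T → . , X x], [T → .], [T' → . T] }  — shift, reduce
  I1: { [T → , . T ,], [T → , . X x], [T → . , T ,], [T → . , X x], [T → .], [X → . , X], [X → . x] }  — shift, reduce
  I2: { [T' → T .] }  — accept
  I3: { [T → , . T ,], [T → , . X x], [T → . , T ,], [T → . , X x], [T → .], [X → , . X], [X → . , X], [X → . x] }  — shift, reduce
  I4: { [T → , T . ,] }  — shift
  I5: { [T → , X . x] }  — shift
  I6: { [X → x .] }  — reduce
  I7: { [T → , X x .] }  — reduce
  I8: { [T → , T , .] }  — reduce
  I9: { [T → , X . x], [X → , X .] }  — shift, reduce

No state contains more than one complete item.

Answer: No reduce-reduce conflicts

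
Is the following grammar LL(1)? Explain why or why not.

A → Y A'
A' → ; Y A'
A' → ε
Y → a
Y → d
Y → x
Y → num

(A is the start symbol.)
Yes, the grammar is LL(1).

A grammar is LL(1) if for each non-terminal N with multiple productions, the predict sets of those productions are pairwise disjoint, where PREDICT(N → α) = (FIRST(α) \ {ε}) ∪ (FOLLOW(N) if α ⇒* ε).

Relevant sets:
  FOLLOW(A') = { $ }

For A':
  PREDICT(A' → ';' Y A') = { ';' }
  PREDICT(A' → ε) = { $ }
For Y:
  PREDICT(Y → a) = { 'a' }
  PREDICT(Y → d) = { 'd' }
  PREDICT(Y → x) = { 'x' }
  PREDICT(Y → num) = { 'num' }
A has a single production, so nothing to check there.

All predict sets are disjoint. The grammar IS LL(1).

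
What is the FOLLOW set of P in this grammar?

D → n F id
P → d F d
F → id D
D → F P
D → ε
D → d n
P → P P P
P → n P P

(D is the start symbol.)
{ $, 'd', 'id', 'n' }

To compute FOLLOW(P), find every occurrence of P on a right-hand side N → α P β: add FIRST(β) \ {ε}, and if β is empty or nullable also add FOLLOW(N). Iterate to a fixed point.

In D → F P: P is at the end, add FOLLOW(D)
In P → P P P: P is followed by P P, add FIRST(P P) \ {ε} = { 'd', 'n' }
In P → P P P: P is followed by P, add FIRST(P) \ {ε} = { 'd', 'n' }
In P → P P P: P is at the end; this adds FOLLOW(P) to itself — nothing new
In P → n P P: P is followed by P, add FIRST(P) \ {ε} = { 'd', 'n' }
In P → n P P: P is at the end; this adds FOLLOW(P) to itself — nothing new

The FOLLOW sets referred to above (computed the same way, to a fixed point):
  FOLLOW(D) = { $, 'd', 'id', 'n' }

Taking the union: FOLLOW(P) = { $, 'd', 'id', 'n' }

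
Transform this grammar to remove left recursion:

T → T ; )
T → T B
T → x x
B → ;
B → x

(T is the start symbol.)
T is directly left-recursive. The standard transformation for
  A → A α₁ | ... | A α_m | β₁ | ... | β_n
is
  A  → β₁ A' | ... | β_n A'
  A' → α₁ A' | ... | α_m A' | ε

T → x x becomes T → x x T'
T → T ; ) becomes T' → ; ) T'
T → T B becomes T' → B T'
Add T' → ε

Productions for other non-terminals are unchanged:
  B → ;
  B → x

Resulting grammar:
T → x x T'
T' → ; ) T'
T' → B T'
T' → ε
B → ;
B → x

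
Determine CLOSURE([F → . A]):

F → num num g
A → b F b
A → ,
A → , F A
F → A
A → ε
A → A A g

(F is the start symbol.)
{ [A → . , F A], [A → . ,], [A → . A A g], [A → . b F b], [A → .], [F → . A] }

Start with: [F → . A]
  [F → . A] has the dot before A: add [A → . b F b], [A → . ,], [A → . , F A], [A → .], [A → . A A g]
No further items can be added.

CLOSURE = { [A → . , F A], [A → . ,], [A → . A A g], [A → . b F b], [A → .], [F → . A] }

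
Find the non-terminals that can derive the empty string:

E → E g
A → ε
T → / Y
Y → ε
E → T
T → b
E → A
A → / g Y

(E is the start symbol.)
A non-terminal is nullable if it can derive ε (the empty string): either it has an ε-production, or it has a production whose right-hand side consists entirely of nullable non-terminals.

ε-productions: A → ε, Y → ε
So A, Y are immediately nullable.
E → A: every symbol on the right is nullable, so E is nullable too.
No further non-terminal can be added: every production for the remaining non-terminals contains a terminal or a non-nullable non-terminal.
Nullable = { 'A', 'E', 'Y' }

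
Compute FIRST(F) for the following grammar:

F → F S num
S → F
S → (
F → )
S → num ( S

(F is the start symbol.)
From F → F S num:
  - F is the symbol being defined: contributes nothing new
    F is not nullable, so stop
From F → ):
  - ')' is a terminal: add ')' and stop

Collecting: FIRST(F) = { ')' }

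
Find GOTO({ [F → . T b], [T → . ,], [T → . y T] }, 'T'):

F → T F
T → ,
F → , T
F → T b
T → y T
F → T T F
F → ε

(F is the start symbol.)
{ [F → T . b] }

GOTO(I, 'T') = CLOSURE({ [A → αX.β] : [A → α.Xβ] ∈ I, X = 'T' })

Items with dot before 'T', with the dot advanced:
  [F → . T b] → [F → T . b]
Closure adds nothing (no advanced item has the dot before a non-terminal).

GOTO = { [F → T . b] }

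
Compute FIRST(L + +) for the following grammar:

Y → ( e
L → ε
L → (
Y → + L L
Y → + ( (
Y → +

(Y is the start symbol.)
{ '(', '+' }

FIRST sets of the non-terminals involved (from the grammar, by fixed-point iteration):
  FIRST(L) = { '(', ε }

To compute FIRST(L + +), process the symbols left to right:
Symbol L is a non-terminal. Add FIRST(L) \ {ε} = { '(' }
L is nullable (ε ∈ FIRST(L)), continue to the next symbol.
Symbol + is a terminal. Add '+' and stop.
FIRST(L + +) = { '(', '+' }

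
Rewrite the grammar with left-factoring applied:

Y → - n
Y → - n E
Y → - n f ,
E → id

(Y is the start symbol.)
Left-factoring transforms A → αβ₁ | αβ₂ into A → αA' and A' → β₁ | β₂
(α is the longest common prefix among the alternatives). Repeat until
no nonterminal has two alternatives with a common prefix.

Round 1: Y has alternatives sharing prefix '- n'. Introduce Y': Y → - n Y'
  Add: Y' → ε
  Add: Y' → E
  Add: Y' → f ,

No remaining common prefixes — done.

Resulting grammar:
Y → - n Y'
Y' → ε
Y' → E
Y' → f ,
E → id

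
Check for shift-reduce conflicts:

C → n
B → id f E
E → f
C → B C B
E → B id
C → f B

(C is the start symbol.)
No shift-reduce conflicts

Augment with C' → C and build the canonical LR(0) collection (I0 = CLOSURE({[C' → . C]}), then GOTO on every symbol after a dot until no new states appear). It has 14 states:
  I0: { [B → . id f E], [C → . B C B], [C → . f B], [C → . n], [C' → . C] }  — shift
  I1: { [B → . id f E], [C → . B C B], [C → . f B], [C → . n], [C → B . C B] }  — shift
  I2: { [C' → C .] }  — accept
  I3: { [B → . id f E], [C → f . B] }  — shift
  I4: { [B → id . f E] }  — shift
  I5: { [C → n .] }  — reduce
  I6: { [B → . id f E], [B → id f . E], [E → . B id], [E → . f] }  — shift
  I7: { [E → B . id] }  — shift
  I8: { [B → id f E .] }  — reduce
  I9: { [E → f .] }  — reduce
  I10: { [E → B id .] }  — reduce
  I11: { [C → f B .] }  — reduce
  I12: { [B → . id f E], [C → B C . B] }  — shift
  I13: { [C → B C B .] }  — reduce

No state contains both a complete item and a shift item.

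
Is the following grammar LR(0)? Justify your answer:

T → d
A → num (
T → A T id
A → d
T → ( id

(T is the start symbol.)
A grammar is LR(0) if no state in the canonical LR(0) collection has:
  - both a shift item (dot before a terminal) and a complete item (shift-reduce conflict), or
  - two or more complete items (reduce-reduce conflict; the accept item [T' → T .] counts as a complete item here).

Augment with T' → T and build the canonical LR(0) collection (I0 = CLOSURE({[T' → . T]}), then GOTO on every symbol after a dot until no new states appear). It has 10 states:
  I0: { [A → . d], [A → . num (], [T → . ( id], [T → . A T id], [T → . d], [T' → . T] }  — shift
  I1: { [T → ( . id] }  — shift
  I2: { [A → . d], [A → . num (], [T → . ( id], [T → . A T id], [T → . d], [T → A . T id] }  — shift
  I3: { [T' → T .] }  — accept
  I4: { [A → d .], [T → d .] }  — 2 reduces
  I5: { [A → num . (] }  — shift
  I6: { [A → num ( .] }  — reduce
  I7: { [T → A T . id] }  — shift
  I8: { [T → A T id .] }  — reduce
  I9: { [T → ( id .] }  — reduce

Conflict in state I4:
  Reduce-reduce conflict: [A → d .] and [T → d .]
So the grammar is NOT LR(0).

Answer: No. Reduce-reduce conflict: [A → d .] and [T → d .]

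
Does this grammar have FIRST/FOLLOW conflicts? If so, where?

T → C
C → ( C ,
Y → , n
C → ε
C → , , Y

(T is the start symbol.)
A FIRST/FOLLOW conflict occurs when a non-terminal N has a nullable alternative N → β (β ⇒* ε) and another alternative N → α with FIRST(α) ∩ FOLLOW(N) ≠ ∅: on such a lookahead the parser cannot decide between expanding α and letting N vanish via β.

Nullable non-terminals: C, T.

C: nullable alternative(s) C → ε; FOLLOW(C) = { $, ',' }
  C → ( C ,: FIRST \ {ε} = { '(' } — disjoint from FOLLOW(C)
  C → ε: FIRST \ {ε} = { } — this is the only nullable alternative, skip
  C → , , Y: FIRST \ {ε} = { ',' } — overlaps FOLLOW(C) on { ',' }: CONFLICT
T has a nullable alternative but only one production, so nothing to check.

Y has no nullable alternative, so no FIRST/FOLLOW check is needed there.

So the grammar has 1 FIRST/FOLLOW conflict (marked CONFLICT above).

Answer: Yes. C → ',' ',' Y with FOLLOW(C) on { ',' }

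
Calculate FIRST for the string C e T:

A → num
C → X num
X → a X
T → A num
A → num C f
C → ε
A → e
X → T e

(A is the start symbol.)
{ 'a', 'e', 'num' }

FIRST sets of the non-terminals involved (from the grammar, by fixed-point iteration):
  FIRST(C) = { 'a', 'e', 'num', ε }

To compute FIRST(C e T), process the symbols left to right:
Symbol C is a non-terminal. Add FIRST(C) \ {ε} = { 'a', 'e', 'num' }
C is nullable (ε ∈ FIRST(C)), continue to the next symbol.
Symbol e is a terminal. Add 'e' and stop.
FIRST(C e T) = { 'a', 'e', 'num' }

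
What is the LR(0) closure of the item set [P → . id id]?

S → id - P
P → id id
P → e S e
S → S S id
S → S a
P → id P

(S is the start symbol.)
To compute CLOSURE, for each item [A → α.Bβ] where B is a non-terminal, add [B → .γ] for all productions B → γ; repeat for the newly added items until nothing changes.

Start with: [P → . id id]
The dot precedes the terminal id, so nothing is added.

CLOSURE = { [P → . id id] }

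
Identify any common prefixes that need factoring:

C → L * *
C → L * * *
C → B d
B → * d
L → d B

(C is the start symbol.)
Left-factoring is needed when two productions for the same non-terminal
share a common prefix on the right-hand side.

Productions for C:
  C → L * *
  C → L * * *
  C → B d

Found common prefix 'L * *' in productions for C

Answer: Yes, C has productions with common prefix 'L * *'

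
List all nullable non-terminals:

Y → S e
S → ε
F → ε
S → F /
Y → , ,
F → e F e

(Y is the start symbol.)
ε-productions: S → ε, F → ε
So S, F are immediately nullable.
No further non-terminal can be added: every production for the remaining non-terminals contains a terminal or a non-nullable non-terminal.
Nullable = { 'F', 'S' }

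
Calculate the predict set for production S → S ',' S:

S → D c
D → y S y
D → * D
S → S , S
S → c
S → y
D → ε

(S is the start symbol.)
PREDICT(S → S ',' S) = (FIRST(RHS) \ {ε}) ∪ (FOLLOW(S) if ε ∈ FIRST(RHS), i.e. RHS ⇒* ε)
FIRST(S) = { '*', 'c', 'y' }
FIRST(S ',' S) = { '*', 'c', 'y' }
ε ∉ FIRST(S ',' S), so FOLLOW(S) is not added.
PREDICT(S → S ',' S) = { '*', 'c', 'y' }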